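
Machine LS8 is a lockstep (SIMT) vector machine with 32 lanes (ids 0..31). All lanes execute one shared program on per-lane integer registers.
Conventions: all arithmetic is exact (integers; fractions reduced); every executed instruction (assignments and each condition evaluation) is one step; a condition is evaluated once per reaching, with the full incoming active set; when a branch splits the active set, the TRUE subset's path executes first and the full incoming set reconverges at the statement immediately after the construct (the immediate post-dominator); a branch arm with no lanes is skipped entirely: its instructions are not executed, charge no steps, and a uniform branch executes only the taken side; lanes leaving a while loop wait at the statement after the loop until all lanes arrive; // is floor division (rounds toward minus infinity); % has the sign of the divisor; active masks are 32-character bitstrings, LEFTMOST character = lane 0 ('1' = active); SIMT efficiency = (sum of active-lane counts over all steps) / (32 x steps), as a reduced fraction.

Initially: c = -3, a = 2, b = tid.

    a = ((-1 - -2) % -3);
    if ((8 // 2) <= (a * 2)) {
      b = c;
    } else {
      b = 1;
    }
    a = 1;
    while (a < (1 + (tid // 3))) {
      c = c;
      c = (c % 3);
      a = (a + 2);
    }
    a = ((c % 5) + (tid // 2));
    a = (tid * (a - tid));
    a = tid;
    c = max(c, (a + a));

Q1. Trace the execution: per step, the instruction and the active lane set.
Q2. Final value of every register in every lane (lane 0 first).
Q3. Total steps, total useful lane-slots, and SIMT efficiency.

step 0: a <- ((-1 - -2) % -3)        11111111111111111111111111111111
step 1: eval ((8 // 2) <= (a * 2))   11111111111111111111111111111111
step 2: b <- 1                       11111111111111111111111111111111
step 3: a <- 1                       11111111111111111111111111111111
step 4: eval (a < (1 + (tid // 3)))  11111111111111111111111111111111
step 5: c <- c                       00011111111111111111111111111111
step 6: c <- (c % 3)                 00011111111111111111111111111111
step 7: a <- (a + 2)                 00011111111111111111111111111111
step 8: eval (a < (1 + (tid // 3)))  00011111111111111111111111111111
step 9: c <- c                       00000000011111111111111111111111
step 10: c <- (c % 3)                 00000000011111111111111111111111
step 11: a <- (a + 2)                 00000000011111111111111111111111
step 12: eval (a < (1 + (tid // 3)))  00000000011111111111111111111111
step 13: c <- c                       00000000000000011111111111111111
step 14: c <- (c % 3)                 00000000000000011111111111111111
step 15: a <- (a + 2)                 00000000000000011111111111111111
step 16: eval (a < (1 + (tid // 3)))  00000000000000011111111111111111
step 17: c <- c                       00000000000000000000011111111111
step 18: c <- (c % 3)                 00000000000000000000011111111111
step 19: a <- (a + 2)                 00000000000000000000011111111111
step 20: eval (a < (1 + (tid // 3)))  00000000000000000000011111111111
step 21: c <- c                       00000000000000000000000000011111
step 22: c <- (c % 3)                 00000000000000000000000000011111
step 23: a <- (a + 2)                 00000000000000000000000000011111
step 24: eval (a < (1 + (tid // 3)))  00000000000000000000000000011111
step 25: a <- ((c % 5) + (tid // 2))  11111111111111111111111111111111
step 26: a <- (tid * (a - tid))       11111111111111111111111111111111
step 27: a <- tid                     11111111111111111111111111111111
step 28: c <- max(c, (a + a))         11111111111111111111111111111111

Answer: 29 steps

c: 0,2,4,6,8,10,12,14,16,18,20,22,24,26,28,30,32,34,36,38,40,42,44,46,48,50,52,54,56,58,60,62
a: 0,1,2,3,4,5,6,7,8,9,10,11,12,13,14,15,16,17,18,19,20,21,22,23,24,25,26,27,28,29,30,31
b: 1,1,1,1,1,1,1,1,1,1,1,1,1,1,1,1,1,1,1,1,1,1,1,1,1,1,1,1,1,1,1,1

steps = 29; useful = 628; efficiency = 628/928 = 157/232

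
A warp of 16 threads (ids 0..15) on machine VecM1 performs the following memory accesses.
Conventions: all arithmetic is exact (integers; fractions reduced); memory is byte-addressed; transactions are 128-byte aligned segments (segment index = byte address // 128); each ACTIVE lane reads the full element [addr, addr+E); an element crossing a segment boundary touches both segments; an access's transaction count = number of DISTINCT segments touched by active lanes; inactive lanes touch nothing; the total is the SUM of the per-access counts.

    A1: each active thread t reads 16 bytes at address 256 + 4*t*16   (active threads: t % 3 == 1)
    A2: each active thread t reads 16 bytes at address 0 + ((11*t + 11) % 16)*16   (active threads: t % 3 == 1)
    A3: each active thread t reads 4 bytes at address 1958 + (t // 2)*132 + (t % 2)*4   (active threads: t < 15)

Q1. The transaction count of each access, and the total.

A1: 5 transactions
A2: 2 transactions
A3: 8 transactions

Answer: 5,2,8; total 15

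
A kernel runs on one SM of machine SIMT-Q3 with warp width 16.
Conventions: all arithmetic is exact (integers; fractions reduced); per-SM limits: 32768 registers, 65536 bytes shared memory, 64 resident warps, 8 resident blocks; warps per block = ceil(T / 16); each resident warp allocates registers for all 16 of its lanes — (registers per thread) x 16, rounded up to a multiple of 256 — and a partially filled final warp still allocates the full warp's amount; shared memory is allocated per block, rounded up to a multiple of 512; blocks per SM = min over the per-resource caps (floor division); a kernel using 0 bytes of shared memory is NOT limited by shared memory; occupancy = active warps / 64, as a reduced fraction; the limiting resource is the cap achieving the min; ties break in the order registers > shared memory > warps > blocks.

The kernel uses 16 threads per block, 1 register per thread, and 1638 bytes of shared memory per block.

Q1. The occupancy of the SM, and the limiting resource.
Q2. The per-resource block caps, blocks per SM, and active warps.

Answer: occupancy 1/8, limited by blocks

registers: 128 blocks
shared memory: 32 blocks
warps: 64 blocks
blocks: 8 blocks

Answer: 8 blocks, 8 active warps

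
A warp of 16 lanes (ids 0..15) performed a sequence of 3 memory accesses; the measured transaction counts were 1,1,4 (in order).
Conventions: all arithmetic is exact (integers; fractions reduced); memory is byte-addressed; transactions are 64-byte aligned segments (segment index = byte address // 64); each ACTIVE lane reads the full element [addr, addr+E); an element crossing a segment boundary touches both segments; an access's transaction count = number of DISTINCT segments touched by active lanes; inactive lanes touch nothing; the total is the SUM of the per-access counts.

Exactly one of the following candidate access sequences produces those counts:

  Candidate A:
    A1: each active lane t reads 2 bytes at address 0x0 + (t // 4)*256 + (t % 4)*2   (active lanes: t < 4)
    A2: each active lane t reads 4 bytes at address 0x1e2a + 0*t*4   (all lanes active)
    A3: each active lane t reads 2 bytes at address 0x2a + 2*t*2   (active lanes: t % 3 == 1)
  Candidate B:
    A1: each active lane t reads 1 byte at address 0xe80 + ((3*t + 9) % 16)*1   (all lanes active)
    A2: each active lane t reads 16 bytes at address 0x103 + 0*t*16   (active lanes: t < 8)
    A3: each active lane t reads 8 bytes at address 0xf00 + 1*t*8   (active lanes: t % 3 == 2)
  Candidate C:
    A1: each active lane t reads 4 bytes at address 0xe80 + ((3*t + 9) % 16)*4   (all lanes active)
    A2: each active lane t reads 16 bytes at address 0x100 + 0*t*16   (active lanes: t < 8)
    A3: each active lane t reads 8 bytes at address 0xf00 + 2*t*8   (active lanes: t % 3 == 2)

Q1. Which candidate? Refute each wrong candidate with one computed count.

A: A3 gives 2 transactions, not 4
B: A3 gives 2 transactions, not 4
C: all counts match (1,1,4)

Answer: C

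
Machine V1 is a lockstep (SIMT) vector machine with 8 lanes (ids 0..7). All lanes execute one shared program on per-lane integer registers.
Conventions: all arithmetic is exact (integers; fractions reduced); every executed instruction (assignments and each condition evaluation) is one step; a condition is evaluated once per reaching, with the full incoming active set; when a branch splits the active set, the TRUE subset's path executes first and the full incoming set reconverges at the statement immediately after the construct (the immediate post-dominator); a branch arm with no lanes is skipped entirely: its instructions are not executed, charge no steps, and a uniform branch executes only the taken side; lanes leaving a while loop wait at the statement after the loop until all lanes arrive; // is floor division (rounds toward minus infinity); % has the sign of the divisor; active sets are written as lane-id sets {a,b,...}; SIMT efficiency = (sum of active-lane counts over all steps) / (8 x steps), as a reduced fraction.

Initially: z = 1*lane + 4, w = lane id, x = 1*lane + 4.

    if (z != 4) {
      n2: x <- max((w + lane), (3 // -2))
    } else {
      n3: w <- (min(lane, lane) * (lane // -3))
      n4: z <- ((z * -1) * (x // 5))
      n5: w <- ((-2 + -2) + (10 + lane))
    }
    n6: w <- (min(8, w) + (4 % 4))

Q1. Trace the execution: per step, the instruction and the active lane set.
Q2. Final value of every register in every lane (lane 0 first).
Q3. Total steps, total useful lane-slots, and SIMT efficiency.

step 0: eval (z != 4)                {0,1,2,3,4,5,6,7}
step 1: x <- max((w + lane), (3 // -2)) {1,2,3,4,5,6,7}
step 2: w <- (min(lane, lane) * (lane // -3)) {0}
step 3: z <- ((z * -1) * (x // 5))   {0}
step 4: w <- ((-2 + -2) + (10 + lane)) {0}
step 5: w <- (min(8, w) + (4 % 4))   {0,1,2,3,4,5,6,7}

Answer: 6 steps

z: 0,5,6,7,8,9,10,11
w: 6,1,2,3,4,5,6,7
x: 4,2,4,6,8,10,12,14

steps = 6; useful = 26; efficiency = 26/48 = 13/24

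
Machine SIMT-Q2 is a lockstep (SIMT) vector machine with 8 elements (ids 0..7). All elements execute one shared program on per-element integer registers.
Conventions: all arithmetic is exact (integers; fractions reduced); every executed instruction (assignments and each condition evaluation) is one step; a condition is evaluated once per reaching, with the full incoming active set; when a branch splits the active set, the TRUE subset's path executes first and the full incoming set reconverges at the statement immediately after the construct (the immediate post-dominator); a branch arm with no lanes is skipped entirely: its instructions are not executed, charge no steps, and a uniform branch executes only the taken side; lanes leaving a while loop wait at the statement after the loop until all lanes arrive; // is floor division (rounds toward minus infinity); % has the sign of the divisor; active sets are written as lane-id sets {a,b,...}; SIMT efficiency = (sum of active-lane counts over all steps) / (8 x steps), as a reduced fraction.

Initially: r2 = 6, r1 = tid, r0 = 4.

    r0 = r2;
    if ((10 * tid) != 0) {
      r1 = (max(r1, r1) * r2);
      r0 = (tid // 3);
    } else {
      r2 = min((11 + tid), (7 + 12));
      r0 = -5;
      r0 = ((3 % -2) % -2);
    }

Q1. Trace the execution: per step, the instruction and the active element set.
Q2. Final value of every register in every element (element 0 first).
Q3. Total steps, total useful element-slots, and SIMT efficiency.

step 0: r0 <- r2                     {0,1,2,3,4,5,6,7}
step 1: eval ((10 * tid) != 0)       {0,1,2,3,4,5,6,7}
step 2: r1 <- (max(r1, r1) * r2)     {1,2,3,4,5,6,7}
step 3: r0 <- (tid // 3)             {1,2,3,4,5,6,7}
step 4: r2 <- min((11 + tid), (7 + 12)) {0}
step 5: r0 <- -5                     {0}
step 6: r0 <- ((3 % -2) % -2)        {0}

Answer: 7 steps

r2: 11,6,6,6,6,6,6,6
r1: 0,6,12,18,24,30,36,42
r0: -1,0,0,1,1,1,2,2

steps = 7; useful = 33; efficiency = 33/56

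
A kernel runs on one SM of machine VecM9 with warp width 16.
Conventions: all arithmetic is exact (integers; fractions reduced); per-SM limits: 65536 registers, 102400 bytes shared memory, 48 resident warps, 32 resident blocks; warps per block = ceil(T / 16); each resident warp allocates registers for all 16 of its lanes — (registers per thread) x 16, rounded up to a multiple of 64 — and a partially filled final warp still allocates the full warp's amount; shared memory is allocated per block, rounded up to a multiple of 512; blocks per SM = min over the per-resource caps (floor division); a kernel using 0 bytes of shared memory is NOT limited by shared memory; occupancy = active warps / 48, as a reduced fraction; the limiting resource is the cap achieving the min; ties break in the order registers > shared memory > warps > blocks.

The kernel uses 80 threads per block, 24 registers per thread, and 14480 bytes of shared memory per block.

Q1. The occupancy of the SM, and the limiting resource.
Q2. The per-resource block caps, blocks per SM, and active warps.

Answer: occupancy 5/8, limited by shared memory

registers: 34 blocks
shared memory: 6 blocks
warps: 9 blocks
blocks: 32 blocks

Answer: 6 blocks, 30 active warps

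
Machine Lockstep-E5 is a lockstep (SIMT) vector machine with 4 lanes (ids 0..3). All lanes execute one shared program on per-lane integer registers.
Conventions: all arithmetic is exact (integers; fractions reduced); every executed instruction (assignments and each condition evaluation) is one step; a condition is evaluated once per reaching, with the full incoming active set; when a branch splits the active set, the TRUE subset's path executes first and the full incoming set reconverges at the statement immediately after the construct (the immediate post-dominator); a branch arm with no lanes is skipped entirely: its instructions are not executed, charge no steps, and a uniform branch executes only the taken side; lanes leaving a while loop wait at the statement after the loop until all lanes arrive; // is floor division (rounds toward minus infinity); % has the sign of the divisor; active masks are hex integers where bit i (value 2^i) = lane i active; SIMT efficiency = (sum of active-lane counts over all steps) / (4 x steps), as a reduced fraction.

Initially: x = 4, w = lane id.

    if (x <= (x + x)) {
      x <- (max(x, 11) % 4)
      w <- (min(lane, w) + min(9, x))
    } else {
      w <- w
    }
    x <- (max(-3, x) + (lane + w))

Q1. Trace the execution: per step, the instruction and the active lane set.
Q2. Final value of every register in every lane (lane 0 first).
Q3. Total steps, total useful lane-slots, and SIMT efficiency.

step 0: eval (x <= (x + x))          0xf
step 1: x <- (max(x, 11) % 4)        0xf
step 2: w <- (min(lane, w) + min(9, x)) 0xf
step 3: x <- (max(-3, x) + (lane + w)) 0xf

Answer: 4 steps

x: 6,8,10,12
w: 3,4,5,6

steps = 4; useful = 16; efficiency = 16/16 = 1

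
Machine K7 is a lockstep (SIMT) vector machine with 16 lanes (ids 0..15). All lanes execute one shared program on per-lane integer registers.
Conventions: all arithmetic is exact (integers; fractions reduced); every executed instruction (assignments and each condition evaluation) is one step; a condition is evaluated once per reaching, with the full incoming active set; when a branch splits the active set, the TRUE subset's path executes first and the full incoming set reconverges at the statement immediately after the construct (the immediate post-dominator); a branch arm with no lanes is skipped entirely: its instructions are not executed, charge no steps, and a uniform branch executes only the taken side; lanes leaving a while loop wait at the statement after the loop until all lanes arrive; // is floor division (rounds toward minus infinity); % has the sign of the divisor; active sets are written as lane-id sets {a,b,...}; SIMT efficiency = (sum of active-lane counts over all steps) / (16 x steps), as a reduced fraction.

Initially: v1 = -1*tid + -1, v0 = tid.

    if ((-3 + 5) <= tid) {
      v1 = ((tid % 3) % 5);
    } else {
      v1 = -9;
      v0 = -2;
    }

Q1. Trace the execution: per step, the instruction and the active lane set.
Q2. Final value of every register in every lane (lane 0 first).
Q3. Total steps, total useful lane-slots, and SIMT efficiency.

step 0: eval ((-3 + 5) <= tid)       {0,1,2,3,4,5,6,7,8,9,10,11,12,13,14,15}
step 1: v1 <- ((tid % 3) % 5)        {2,3,4,5,6,7,8,9,10,11,12,13,14,15}
step 2: v1 <- -9                     {0,1}
step 3: v0 <- -2                     {0,1}

Answer: 4 steps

v1: -9,-9,2,0,1,2,0,1,2,0,1,2,0,1,2,0
v0: -2,-2,2,3,4,5,6,7,8,9,10,11,12,13,14,15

steps = 4; useful = 34; efficiency = 34/64 = 17/32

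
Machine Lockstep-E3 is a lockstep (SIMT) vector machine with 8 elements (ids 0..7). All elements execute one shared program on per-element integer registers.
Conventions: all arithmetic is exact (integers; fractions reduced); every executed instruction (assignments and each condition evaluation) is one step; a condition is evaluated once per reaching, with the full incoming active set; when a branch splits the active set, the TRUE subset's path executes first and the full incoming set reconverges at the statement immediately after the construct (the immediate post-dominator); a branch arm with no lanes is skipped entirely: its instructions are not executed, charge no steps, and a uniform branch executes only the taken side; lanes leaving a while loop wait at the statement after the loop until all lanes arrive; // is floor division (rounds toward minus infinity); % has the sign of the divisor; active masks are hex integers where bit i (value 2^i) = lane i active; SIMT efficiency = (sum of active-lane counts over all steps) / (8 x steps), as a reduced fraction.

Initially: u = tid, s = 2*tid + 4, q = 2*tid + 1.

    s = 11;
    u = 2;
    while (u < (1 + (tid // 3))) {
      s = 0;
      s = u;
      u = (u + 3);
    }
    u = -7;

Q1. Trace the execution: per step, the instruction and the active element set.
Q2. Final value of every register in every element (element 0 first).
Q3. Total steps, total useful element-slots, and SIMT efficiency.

step 0: s <- 11                      0xff
step 1: u <- 2                       0xff
step 2: eval (u < (1 + (tid // 3)))  0xff
step 3: s <- 0                       0xc0
step 4: s <- u                       0xc0
step 5: u <- (u + 3)                 0xc0
step 6: eval (u < (1 + (tid // 3)))  0xc0
step 7: u <- -7                      0xff

Answer: 8 steps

u: -7,-7,-7,-7,-7,-7,-7,-7
s: 11,11,11,11,11,11,2,2
q: 1,3,5,7,9,11,13,15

steps = 8; useful = 40; efficiency = 40/64 = 5/8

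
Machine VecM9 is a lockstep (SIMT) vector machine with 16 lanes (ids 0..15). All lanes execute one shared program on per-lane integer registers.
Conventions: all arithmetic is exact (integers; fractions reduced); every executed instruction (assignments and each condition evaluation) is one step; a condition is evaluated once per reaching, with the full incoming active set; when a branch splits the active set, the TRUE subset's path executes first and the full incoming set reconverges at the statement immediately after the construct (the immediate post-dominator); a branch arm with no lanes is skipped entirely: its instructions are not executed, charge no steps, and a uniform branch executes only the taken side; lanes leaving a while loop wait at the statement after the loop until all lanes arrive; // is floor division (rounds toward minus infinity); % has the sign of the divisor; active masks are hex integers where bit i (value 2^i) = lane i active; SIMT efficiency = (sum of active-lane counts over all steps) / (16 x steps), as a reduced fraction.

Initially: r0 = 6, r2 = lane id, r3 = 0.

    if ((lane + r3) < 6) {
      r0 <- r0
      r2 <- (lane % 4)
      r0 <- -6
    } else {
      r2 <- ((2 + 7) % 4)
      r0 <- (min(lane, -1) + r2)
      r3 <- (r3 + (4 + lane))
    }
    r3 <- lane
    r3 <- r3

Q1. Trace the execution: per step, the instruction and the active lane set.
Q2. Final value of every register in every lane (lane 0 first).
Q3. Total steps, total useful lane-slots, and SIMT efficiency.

step 0: eval ((lane + r3) < 6)       0xffff
step 1: r0 <- r0                     0x003f
step 2: r2 <- (lane % 4)             0x003f
step 3: r0 <- -6                     0x003f
step 4: r2 <- ((2 + 7) % 4)          0xffc0
step 5: r0 <- (min(lane, -1) + r2)   0xffc0
step 6: r3 <- (r3 + (4 + lane))      0xffc0
step 7: r3 <- lane                   0xffff
step 8: r3 <- r3                     0xffff

Answer: 9 steps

r0: -6,-6,-6,-6,-6,-6,0,0,0,0,0,0,0,0,0,0
r2: 0,1,2,3,0,1,1,1,1,1,1,1,1,1,1,1
r3: 0,1,2,3,4,5,6,7,8,9,10,11,12,13,14,15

steps = 9; useful = 96; efficiency = 96/144 = 2/3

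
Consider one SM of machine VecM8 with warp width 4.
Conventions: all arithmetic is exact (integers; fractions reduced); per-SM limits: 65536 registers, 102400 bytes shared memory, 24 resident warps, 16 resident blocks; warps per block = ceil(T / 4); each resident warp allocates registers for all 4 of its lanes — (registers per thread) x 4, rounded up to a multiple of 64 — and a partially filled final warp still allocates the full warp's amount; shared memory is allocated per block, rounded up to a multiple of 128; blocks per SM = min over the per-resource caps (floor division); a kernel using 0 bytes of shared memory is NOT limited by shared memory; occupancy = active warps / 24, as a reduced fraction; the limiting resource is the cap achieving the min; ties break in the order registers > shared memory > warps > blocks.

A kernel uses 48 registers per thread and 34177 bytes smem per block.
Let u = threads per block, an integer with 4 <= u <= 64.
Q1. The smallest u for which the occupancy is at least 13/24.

Answer: u = 25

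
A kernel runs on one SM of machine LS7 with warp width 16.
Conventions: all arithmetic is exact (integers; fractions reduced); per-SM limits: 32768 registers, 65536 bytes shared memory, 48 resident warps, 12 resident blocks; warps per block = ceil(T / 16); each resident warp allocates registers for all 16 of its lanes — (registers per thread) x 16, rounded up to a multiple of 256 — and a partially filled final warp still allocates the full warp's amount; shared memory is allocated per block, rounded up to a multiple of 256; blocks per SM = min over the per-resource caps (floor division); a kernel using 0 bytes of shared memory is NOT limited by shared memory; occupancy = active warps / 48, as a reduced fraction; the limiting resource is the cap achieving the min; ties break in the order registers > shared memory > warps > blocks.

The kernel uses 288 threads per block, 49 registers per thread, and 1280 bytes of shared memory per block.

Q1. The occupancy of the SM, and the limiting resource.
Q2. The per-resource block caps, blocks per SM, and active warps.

Answer: occupancy 3/8, limited by registers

registers: 1 block
shared memory: 51 blocks
warps: 2 blocks
blocks: 12 blocks

Answer: 1 block, 18 active warps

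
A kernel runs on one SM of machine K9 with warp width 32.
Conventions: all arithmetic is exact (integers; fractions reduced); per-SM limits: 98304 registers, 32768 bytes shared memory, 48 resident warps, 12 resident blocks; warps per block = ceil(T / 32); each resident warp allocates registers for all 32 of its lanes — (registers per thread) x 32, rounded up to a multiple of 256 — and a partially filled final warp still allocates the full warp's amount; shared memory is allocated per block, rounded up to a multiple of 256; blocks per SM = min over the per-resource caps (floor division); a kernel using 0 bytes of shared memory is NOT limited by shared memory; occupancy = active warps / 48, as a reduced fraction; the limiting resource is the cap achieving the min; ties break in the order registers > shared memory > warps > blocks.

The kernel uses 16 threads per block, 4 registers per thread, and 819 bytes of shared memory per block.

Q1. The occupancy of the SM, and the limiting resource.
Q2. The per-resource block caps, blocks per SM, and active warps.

Answer: occupancy 1/4, limited by blocks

registers: 384 blocks
shared memory: 32 blocks
warps: 48 blocks
blocks: 12 blocks

Answer: 12 blocks, 12 active warps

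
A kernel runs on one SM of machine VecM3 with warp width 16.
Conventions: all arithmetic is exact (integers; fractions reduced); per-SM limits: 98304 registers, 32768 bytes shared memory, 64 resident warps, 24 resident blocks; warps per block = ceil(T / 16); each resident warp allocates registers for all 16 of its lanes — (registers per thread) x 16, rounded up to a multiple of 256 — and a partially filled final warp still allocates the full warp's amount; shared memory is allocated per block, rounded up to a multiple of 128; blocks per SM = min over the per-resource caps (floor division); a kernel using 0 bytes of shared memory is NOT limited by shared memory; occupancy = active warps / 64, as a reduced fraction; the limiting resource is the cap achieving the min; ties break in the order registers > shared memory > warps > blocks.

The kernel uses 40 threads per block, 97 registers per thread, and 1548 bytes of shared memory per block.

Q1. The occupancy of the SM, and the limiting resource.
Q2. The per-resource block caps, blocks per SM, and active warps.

Answer: occupancy 27/32, limited by registers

registers: 18 blocks
shared memory: 19 blocks
warps: 21 blocks
blocks: 24 blocks

Answer: 18 blocks, 54 active warps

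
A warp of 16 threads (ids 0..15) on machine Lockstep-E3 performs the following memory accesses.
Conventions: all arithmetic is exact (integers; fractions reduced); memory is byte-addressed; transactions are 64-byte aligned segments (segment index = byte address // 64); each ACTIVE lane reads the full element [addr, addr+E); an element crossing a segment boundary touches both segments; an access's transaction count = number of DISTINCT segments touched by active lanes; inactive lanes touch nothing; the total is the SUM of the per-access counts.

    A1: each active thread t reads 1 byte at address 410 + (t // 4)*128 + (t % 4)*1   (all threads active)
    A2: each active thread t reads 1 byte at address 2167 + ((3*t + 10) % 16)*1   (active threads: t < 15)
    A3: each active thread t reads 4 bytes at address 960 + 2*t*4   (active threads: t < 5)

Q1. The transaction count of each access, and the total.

A1: 4 transactions
A2: 2 transactions
A3: 1 transaction

Answer: 4,2,1; total 7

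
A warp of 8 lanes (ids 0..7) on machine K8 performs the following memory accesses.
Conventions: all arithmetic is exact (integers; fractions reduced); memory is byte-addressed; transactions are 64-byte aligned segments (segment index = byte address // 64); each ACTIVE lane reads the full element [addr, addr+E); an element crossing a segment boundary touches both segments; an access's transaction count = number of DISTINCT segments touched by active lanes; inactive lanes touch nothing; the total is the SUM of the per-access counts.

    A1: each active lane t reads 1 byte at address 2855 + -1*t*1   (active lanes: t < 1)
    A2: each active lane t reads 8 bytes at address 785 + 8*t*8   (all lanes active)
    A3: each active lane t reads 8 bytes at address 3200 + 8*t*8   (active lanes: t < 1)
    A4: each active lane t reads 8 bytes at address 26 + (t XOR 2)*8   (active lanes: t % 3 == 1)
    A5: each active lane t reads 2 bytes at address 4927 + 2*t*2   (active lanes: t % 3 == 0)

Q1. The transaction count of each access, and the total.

A1: 1 transaction
A2: 8 transactions
A3: 1 transaction
A4: 2 transactions
A5: 2 transactions

Answer: 1,8,1,2,2; total 14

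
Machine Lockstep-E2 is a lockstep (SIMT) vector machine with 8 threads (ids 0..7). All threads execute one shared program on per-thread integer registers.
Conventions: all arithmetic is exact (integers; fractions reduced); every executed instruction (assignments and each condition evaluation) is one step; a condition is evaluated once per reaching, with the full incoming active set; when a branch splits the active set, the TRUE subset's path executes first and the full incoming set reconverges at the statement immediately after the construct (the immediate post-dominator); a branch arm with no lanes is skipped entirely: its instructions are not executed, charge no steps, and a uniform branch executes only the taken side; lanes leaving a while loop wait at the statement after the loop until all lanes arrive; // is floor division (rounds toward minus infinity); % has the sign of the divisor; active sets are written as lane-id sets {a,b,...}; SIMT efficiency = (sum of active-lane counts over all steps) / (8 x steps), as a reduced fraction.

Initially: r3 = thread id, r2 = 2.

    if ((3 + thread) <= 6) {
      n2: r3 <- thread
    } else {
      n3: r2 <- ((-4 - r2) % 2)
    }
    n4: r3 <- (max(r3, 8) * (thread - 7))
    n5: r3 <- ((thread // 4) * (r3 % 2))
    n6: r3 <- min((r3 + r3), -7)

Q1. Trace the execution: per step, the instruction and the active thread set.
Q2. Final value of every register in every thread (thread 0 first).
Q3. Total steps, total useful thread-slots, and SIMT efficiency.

step 0: eval ((3 + thread) <= 6)     {0,1,2,3,4,5,6,7}
step 1: r3 <- thread                 {0,1,2,3}
step 2: r2 <- ((-4 - r2) % 2)        {4,5,6,7}
step 3: r3 <- (max(r3, 8) * (thread - 7)) {0,1,2,3,4,5,6,7}
step 4: r3 <- ((thread // 4) * (r3 % 2)) {0,1,2,3,4,5,6,7}
step 5: r3 <- min((r3 + r3), -7)     {0,1,2,3,4,5,6,7}

Answer: 6 steps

r3: -7,-7,-7,-7,-7,-7,-7,-7
r2: 2,2,2,2,0,0,0,0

steps = 6; useful = 40; efficiency = 40/48 = 5/6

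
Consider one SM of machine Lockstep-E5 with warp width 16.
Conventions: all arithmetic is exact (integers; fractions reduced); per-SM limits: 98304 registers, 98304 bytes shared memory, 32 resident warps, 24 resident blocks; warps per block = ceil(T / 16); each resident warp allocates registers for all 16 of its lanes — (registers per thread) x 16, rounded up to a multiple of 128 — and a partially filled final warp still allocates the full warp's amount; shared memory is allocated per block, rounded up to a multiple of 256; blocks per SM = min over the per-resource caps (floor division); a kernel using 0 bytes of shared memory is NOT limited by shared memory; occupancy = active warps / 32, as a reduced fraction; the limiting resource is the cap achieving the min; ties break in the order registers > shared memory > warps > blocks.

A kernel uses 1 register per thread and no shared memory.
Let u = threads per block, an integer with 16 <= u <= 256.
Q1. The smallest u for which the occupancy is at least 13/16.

Answer: u = 17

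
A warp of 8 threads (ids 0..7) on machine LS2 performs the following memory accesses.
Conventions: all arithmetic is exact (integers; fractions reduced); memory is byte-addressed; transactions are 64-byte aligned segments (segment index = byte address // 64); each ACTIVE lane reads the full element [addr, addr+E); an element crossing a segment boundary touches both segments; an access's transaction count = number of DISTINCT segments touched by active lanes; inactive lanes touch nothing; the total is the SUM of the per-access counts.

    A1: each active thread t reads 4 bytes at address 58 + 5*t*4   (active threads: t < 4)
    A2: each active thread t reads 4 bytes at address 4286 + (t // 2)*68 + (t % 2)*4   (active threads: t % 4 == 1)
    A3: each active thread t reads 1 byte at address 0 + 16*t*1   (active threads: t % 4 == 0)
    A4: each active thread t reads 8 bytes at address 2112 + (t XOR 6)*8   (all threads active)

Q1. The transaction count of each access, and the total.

A1: 2 transactions
A2: 2 transactions
A3: 2 transactions
A4: 1 transaction

Answer: 2,2,2,1; total 7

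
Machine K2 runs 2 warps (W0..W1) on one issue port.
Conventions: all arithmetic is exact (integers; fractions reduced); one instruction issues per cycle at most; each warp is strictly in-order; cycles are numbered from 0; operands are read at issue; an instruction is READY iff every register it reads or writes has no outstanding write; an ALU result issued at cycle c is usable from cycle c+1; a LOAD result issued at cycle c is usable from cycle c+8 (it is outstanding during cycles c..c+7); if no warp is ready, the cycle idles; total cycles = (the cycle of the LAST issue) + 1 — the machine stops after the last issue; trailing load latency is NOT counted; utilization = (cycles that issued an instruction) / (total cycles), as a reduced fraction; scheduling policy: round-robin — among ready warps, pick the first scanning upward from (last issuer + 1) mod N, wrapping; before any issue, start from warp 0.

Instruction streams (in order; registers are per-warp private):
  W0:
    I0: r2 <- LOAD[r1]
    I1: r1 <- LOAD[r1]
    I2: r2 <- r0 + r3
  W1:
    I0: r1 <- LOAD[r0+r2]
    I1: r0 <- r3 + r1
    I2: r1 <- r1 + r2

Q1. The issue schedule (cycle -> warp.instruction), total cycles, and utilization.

cycle 0: W0.I0
cycle 1: W1.I0
cycle 2: W0.I1
cycle 3: idle
cycle 4: idle
cycle 5: idle
cycle 6: idle
cycle 7: idle
cycle 8: W0.I2
cycle 9: W1.I1
cycle 10: W1.I2

Answer: 11 cycles, utilization 6/11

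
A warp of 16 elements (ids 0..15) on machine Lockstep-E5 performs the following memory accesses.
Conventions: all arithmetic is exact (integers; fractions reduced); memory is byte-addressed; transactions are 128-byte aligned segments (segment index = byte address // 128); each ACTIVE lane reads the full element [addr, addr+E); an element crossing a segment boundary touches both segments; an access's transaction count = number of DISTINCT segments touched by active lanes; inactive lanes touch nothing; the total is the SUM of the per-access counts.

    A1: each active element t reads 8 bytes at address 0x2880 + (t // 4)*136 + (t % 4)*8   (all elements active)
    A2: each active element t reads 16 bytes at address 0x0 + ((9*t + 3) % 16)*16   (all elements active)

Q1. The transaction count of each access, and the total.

A1: 4 transactions
A2: 2 transactions

Answer: 4,2; total 6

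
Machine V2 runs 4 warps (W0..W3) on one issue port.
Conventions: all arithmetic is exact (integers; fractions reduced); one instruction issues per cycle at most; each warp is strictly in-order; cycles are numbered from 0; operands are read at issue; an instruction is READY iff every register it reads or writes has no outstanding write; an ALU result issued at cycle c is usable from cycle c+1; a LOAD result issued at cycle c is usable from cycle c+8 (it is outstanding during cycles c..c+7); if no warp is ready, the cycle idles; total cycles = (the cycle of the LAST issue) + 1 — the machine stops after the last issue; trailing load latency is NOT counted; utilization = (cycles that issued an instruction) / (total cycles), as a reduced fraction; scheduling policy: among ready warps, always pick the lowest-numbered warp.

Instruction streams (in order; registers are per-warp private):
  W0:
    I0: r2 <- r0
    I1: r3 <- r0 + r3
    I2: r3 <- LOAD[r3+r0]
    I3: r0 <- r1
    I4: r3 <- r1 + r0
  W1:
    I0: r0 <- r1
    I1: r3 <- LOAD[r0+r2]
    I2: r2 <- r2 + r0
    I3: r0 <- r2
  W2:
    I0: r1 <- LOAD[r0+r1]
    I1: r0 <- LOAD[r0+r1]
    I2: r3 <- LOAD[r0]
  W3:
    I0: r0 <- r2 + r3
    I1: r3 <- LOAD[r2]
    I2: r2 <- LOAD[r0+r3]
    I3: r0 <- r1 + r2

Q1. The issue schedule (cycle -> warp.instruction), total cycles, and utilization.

cycle 0: W0.I0
cycle 1: W0.I1
cycle 2: W0.I2
cycle 3: W0.I3
cycle 4: W1.I0
cycle 5: W1.I1
cycle 6: W1.I2
cycle 7: W1.I3
cycle 8: W2.I0
cycle 9: W3.I0
cycle 10: W0.I4
cycle 11: W3.I1
cycle 12: idle
cycle 13: idle
cycle 14: idle
cycle 15: idle
cycle 16: W2.I1
cycle 17: idle
cycle 18: idle
cycle 19: W3.I2
cycle 20: idle
cycle 21: idle
cycle 22: idle
cycle 23: idle
cycle 24: W2.I2
cycle 25: idle
cycle 26: idle
cycle 27: W3.I3

Answer: 28 cycles, utilization 4/7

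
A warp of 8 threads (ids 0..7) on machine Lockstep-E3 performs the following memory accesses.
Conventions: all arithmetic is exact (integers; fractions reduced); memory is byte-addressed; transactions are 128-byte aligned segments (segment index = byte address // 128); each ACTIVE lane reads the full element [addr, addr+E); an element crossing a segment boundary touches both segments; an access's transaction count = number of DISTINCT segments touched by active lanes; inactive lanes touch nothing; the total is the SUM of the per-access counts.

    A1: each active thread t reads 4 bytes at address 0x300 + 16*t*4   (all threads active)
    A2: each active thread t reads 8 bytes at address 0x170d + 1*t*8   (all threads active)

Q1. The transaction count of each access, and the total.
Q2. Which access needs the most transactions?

A1: 4 transactions
A2: 1 transaction

Answer: 4,1; total 5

Answer: A1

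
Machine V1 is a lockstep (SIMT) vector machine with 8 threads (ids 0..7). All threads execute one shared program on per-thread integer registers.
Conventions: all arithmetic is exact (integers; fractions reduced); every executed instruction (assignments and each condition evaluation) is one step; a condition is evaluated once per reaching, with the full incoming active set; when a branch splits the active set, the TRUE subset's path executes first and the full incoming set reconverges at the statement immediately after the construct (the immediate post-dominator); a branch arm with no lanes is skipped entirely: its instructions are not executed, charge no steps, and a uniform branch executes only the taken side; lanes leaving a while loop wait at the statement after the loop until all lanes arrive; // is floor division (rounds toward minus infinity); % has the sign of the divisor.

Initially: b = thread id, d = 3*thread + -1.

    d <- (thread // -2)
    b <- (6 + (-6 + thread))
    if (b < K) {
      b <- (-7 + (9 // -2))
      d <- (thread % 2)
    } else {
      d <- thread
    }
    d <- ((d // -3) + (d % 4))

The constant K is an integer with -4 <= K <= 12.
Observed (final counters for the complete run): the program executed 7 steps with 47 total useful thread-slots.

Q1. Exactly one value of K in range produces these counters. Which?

Answer: K = 7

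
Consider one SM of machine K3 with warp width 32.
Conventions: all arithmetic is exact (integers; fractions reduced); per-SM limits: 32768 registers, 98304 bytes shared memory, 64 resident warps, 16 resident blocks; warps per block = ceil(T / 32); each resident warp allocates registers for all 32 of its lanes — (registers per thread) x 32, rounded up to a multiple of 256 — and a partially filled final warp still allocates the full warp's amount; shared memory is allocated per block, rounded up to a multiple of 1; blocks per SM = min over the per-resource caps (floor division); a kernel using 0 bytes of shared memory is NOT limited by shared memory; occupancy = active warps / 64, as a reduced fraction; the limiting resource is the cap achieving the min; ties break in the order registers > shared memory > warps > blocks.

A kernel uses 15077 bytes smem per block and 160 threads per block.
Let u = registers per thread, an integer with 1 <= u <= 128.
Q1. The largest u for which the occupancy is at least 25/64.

Answer: u = 40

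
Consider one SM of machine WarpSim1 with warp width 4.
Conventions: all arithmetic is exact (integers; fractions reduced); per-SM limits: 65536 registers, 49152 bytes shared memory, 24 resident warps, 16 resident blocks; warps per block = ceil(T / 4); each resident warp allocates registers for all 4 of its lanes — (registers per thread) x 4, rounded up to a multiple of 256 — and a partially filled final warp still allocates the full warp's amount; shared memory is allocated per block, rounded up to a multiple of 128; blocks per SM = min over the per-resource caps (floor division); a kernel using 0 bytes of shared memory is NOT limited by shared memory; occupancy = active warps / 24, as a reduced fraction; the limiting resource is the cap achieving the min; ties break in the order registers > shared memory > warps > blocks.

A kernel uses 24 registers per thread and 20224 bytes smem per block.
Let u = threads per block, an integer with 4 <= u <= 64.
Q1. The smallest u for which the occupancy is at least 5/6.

Answer: u = 37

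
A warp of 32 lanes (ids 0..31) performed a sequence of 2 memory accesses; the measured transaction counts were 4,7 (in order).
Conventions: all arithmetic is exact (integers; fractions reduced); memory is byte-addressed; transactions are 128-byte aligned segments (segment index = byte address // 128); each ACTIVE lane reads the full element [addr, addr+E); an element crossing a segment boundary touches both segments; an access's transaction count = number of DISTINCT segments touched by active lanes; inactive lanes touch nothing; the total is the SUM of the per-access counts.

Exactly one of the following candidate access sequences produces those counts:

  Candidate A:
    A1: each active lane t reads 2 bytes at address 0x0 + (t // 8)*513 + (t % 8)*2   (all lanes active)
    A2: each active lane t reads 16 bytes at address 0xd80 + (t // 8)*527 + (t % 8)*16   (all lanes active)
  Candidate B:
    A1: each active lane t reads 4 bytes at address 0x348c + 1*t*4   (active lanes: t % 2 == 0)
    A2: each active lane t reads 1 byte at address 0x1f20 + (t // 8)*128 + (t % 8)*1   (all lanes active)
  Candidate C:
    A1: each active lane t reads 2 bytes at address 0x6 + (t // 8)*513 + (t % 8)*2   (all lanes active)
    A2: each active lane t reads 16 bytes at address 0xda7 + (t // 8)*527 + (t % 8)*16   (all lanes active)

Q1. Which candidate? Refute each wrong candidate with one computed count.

B: A1 gives 2 transactions, not 4
C: A2 gives 8 transactions, not 7
A: all counts match (4,7)

Answer: A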